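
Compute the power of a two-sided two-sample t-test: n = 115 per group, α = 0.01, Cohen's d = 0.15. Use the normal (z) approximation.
Power ≈ 0.08

Power calculation (two-sample t-test, normal approximation):
z_β = d · √(n/2) - z_{α/2}
z_β = 0.15 · √(115/2) - 2.576
z_β = 0.15 · 7.583 - 2.576
z_β = -1.438

Power = Φ(z_β) = Φ(-1.438) ≈ 0.075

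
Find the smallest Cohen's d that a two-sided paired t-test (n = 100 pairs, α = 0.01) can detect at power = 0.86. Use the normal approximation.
d ≈ 0.37

Minimum detectable effect (paired t-test, normal approximation):
d = (z_{α/2} + z_β) / √n
d = (2.576 + 1.080) / √100
d = 3.656 / 10.000
d ≈ 0.37

By Cohen's convention (0.2 small / 0.5 medium / 0.8 large): small effect.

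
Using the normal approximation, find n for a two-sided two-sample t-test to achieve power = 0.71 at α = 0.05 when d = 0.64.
n = 31 per group

Sample size formula (two-sample t-test, normal approximation):
n = 2 · ((z_{α/2} + z_β) / d)²

z_{α/2} = 1.960 (for α = 0.05, two-sided)
z_β = 0.553 (for power = 0.71)
d = 0.64

n = 2 · ((1.960 + 0.553) / 0.64)²
n = 2 · (3.927)²
n ≈ 30.84
Round up to the next whole number: n = 31 per group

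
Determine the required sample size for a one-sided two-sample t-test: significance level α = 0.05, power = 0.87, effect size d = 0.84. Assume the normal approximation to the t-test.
n = 22 per group

Sample size formula (two-sample t-test, normal approximation):
n = 2 · ((z_α + z_β) / d)²

z_α = 1.645 (for α = 0.05, one-sided)
z_β = 1.126 (for power = 0.87)
d = 0.84

n = 2 · ((1.645 + 1.126) / 0.84)²
n = 2 · (3.299)²
n ≈ 21.77
Round up to the next whole number: n = 22 per group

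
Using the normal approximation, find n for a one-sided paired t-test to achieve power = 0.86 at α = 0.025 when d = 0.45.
n = 46 pairs

Sample size formula (paired t-test, normal approximation):
n = ((z_α + z_β) / d)²

z_α = 1.960 (for α = 0.025, one-sided)
z_β = 1.080 (for power = 0.86)
d = 0.45

n = ((1.960 + 1.080) / 0.45)²
n = (6.756)²
n ≈ 45.64
Round up to the next whole number: n = 46 pairs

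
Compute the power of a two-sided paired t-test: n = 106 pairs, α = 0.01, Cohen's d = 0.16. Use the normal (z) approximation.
Power ≈ 0.18

Power calculation (paired t-test, normal approximation):
z_β = d · √n - z_{α/2}
z_β = 0.16 · √106 - 2.576
z_β = 0.16 · 10.296 - 2.576
z_β = -0.929

Power = Φ(z_β) = Φ(-0.929) ≈ 0.177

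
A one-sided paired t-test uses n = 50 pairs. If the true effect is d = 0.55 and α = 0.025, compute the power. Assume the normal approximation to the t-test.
Power ≈ 0.97

Power calculation (paired t-test, normal approximation):
z_β = d · √n - z_α
z_β = 0.55 · √50 - 1.960
z_β = 0.55 · 7.071 - 1.960
z_β = 1.929

Power = Φ(z_β) = Φ(1.929) ≈ 0.973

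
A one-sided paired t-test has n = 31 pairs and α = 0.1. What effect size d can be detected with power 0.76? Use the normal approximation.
d ≈ 0.36

Minimum detectable effect (paired t-test, normal approximation):
d = (z_α + z_β) / √n
d = (1.282 + 0.706) / √31
d = 1.988 / 5.568
d ≈ 0.36

By Cohen's convention (0.2 small / 0.5 medium / 0.8 large): small effect.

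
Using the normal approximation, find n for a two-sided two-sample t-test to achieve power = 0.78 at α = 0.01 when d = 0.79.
n = 36 per group

Sample size formula (two-sample t-test, normal approximation):
n = 2 · ((z_{α/2} + z_β) / d)²

z_{α/2} = 2.576 (for α = 0.01, two-sided)
z_β = 0.772 (for power = 0.78)
d = 0.79

n = 2 · ((2.576 + 0.772) / 0.79)²
n = 2 · (4.238)²
n ≈ 35.92
Round up to the next whole number: n = 36 per group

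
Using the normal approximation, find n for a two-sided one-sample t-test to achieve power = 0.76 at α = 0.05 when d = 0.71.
n = 15

Sample size formula (one-sample t-test, normal approximation):
n = ((z_{α/2} + z_β) / d)²

z_{α/2} = 1.960 (for α = 0.05, two-sided)
z_β = 0.706 (for power = 0.76)
d = 0.71

n = ((1.960 + 0.706) / 0.71)²
n = (3.755)²
n ≈ 14.10
Round up to the next whole number: n = 15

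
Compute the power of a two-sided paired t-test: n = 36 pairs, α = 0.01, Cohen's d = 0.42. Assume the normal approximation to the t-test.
Power ≈ 0.48

Power calculation (paired t-test, normal approximation):
z_β = d · √n - z_{α/2}
z_β = 0.42 · √36 - 2.576
z_β = 0.42 · 6.000 - 2.576
z_β = -0.056

Power = Φ(z_β) = Φ(-0.056) ≈ 0.478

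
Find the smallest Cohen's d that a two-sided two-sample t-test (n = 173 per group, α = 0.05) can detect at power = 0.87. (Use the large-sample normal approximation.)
d ≈ 0.33

Minimum detectable effect (two-sample t-test, normal approximation):
d = (z_{α/2} + z_β) / √(n/2)
d = (1.960 + 1.126) / √(173/2)
d = 3.086 / 9.301
d ≈ 0.33

By Cohen's convention (0.2 small / 0.5 medium / 0.8 large): small effect.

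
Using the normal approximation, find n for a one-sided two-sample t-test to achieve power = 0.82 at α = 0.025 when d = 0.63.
n = 42 per group

Sample size formula (two-sample t-test, normal approximation):
n = 2 · ((z_α + z_β) / d)²

z_α = 1.960 (for α = 0.025, one-sided)
z_β = 0.915 (for power = 0.82)
d = 0.63

n = 2 · ((1.960 + 0.915) / 0.63)²
n = 2 · (4.563)²
n ≈ 41.64
Round up to the next whole number: n = 42 per group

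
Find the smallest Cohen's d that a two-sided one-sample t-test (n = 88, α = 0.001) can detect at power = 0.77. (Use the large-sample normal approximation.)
d ≈ 0.43

Minimum detectable effect (one-sample t-test, normal approximation):
d = (z_{α/2} + z_β) / √n
d = (3.291 + 0.739) / √88
d = 4.029 / 9.381
d ≈ 0.43

By Cohen's convention (0.2 small / 0.5 medium / 0.8 large): small effect.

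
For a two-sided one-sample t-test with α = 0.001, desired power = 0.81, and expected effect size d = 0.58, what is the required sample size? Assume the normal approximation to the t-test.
n = 52

Sample size formula (one-sample t-test, normal approximation):
n = ((z_{α/2} + z_β) / d)²

z_{α/2} = 3.291 (for α = 0.001, two-sided)
z_β = 0.878 (for power = 0.81)
d = 0.58

n = ((3.291 + 0.878) / 0.58)²
n = (7.188)²
n ≈ 51.67
Round up to the next whole number: n = 52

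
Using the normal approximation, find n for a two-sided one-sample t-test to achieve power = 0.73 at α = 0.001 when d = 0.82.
n = 23

Sample size formula (one-sample t-test, normal approximation):
n = ((z_{α/2} + z_β) / d)²

z_{α/2} = 3.291 (for α = 0.001, two-sided)
z_β = 0.613 (for power = 0.73)
d = 0.82

n = ((3.291 + 0.613) / 0.82)²
n = (4.761)²
n ≈ 22.67
Round up to the next whole number: n = 23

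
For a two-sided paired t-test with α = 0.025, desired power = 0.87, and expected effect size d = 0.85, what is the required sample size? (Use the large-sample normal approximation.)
n = 16 pairs

Sample size formula (paired t-test, normal approximation):
n = ((z_{α/2} + z_β) / d)²

z_{α/2} = 2.241 (for α = 0.025, two-sided)
z_β = 1.126 (for power = 0.87)
d = 0.85

n = ((2.241 + 1.126) / 0.85)²
n = (3.961)²
n ≈ 15.69
Round up to the next whole number: n = 16 pairs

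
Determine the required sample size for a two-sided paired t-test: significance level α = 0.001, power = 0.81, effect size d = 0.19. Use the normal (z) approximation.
n = 482 pairs

Sample size formula (paired t-test, normal approximation):
n = ((z_{α/2} + z_β) / d)²

z_{α/2} = 3.291 (for α = 0.001, two-sided)
z_β = 0.878 (for power = 0.81)
d = 0.19

n = ((3.291 + 0.878) / 0.19)²
n = (21.942)²
n ≈ 481.45
Round up to the next whole number: n = 482 pairs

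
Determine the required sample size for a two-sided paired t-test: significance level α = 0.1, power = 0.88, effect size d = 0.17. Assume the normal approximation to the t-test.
n = 276 pairs

Sample size formula (paired t-test, normal approximation):
n = ((z_{α/2} + z_β) / d)²

z_{α/2} = 1.645 (for α = 0.1, two-sided)
z_β = 1.175 (for power = 0.88)
d = 0.17

n = ((1.645 + 1.175) / 0.17)²
n = (16.588)²
n ≈ 275.16
Round up to the next whole number: n = 276 pairs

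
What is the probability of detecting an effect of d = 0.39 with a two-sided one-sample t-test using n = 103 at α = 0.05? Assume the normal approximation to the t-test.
Power ≈ 0.98

Power calculation (one-sample t-test, normal approximation):
z_β = d · √n - z_{α/2}
z_β = 0.39 · √103 - 1.960
z_β = 0.39 · 10.149 - 1.960
z_β = 1.998

Power = Φ(z_β) = Φ(1.998) ≈ 0.977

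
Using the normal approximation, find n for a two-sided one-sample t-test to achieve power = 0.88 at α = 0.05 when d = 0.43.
n = 54

Sample size formula (one-sample t-test, normal approximation):
n = ((z_{α/2} + z_β) / d)²

z_{α/2} = 1.960 (for α = 0.05, two-sided)
z_β = 1.175 (for power = 0.88)
d = 0.43

n = ((1.960 + 1.175) / 0.43)²
n = (7.291)²
n ≈ 53.16
Round up to the next whole number: n = 54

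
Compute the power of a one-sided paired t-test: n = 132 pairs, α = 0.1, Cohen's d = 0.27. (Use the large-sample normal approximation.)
Power ≈ 0.97

Power calculation (paired t-test, normal approximation):
z_β = d · √n - z_α
z_β = 0.27 · √132 - 1.282
z_β = 0.27 · 11.489 - 1.282
z_β = 1.821

Power = Φ(z_β) = Φ(1.821) ≈ 0.966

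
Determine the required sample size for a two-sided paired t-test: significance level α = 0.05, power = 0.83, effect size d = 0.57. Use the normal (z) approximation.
n = 27 pairs

Sample size formula (paired t-test, normal approximation):
n = ((z_{α/2} + z_β) / d)²

z_{α/2} = 1.960 (for α = 0.05, two-sided)
z_β = 0.954 (for power = 0.83)
d = 0.57

n = ((1.960 + 0.954) / 0.57)²
n = (5.112)²
n ≈ 26.13
Round up to the next whole number: n = 27 pairs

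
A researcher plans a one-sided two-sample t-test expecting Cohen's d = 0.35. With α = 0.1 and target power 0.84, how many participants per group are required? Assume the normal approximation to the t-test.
n = 85 per group

Sample size formula (two-sample t-test, normal approximation):
n = 2 · ((z_α + z_β) / d)²

z_α = 1.282 (for α = 0.1, one-sided)
z_β = 0.994 (for power = 0.84)
d = 0.35

n = 2 · ((1.282 + 0.994) / 0.35)²
n = 2 · (6.503)²
n ≈ 84.58
Round up to the next whole number: n = 85 per group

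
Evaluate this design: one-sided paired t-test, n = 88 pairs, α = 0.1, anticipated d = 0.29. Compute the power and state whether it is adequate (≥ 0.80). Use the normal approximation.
Power ≈ 0.92; the study is adequately powered (power ≥ 0.80)

Power calculation (paired t-test, normal approximation):
z_β = d · √n - z_α
z_β = 0.29 · √88 - 1.282
z_β = 0.29 · 9.381 - 1.282
z_β = 1.439

Power = Φ(z_β) = Φ(1.439) ≈ 0.925

Effect size d = 0.29 is small by Cohen's convention (0.2/0.5/0.8).

Threshold: power ≥ 0.80 is conventionally adequate.
Power ≈ 0.92 → the study is adequately powered (power ≥ 0.80).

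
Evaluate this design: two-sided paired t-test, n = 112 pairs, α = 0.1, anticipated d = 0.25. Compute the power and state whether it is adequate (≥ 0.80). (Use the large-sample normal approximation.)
Power ≈ 0.84; the study is adequately powered (power ≥ 0.80)

Power calculation (paired t-test, normal approximation):
z_β = d · √n - z_{α/2}
z_β = 0.25 · √112 - 1.645
z_β = 0.25 · 10.583 - 1.645
z_β = 1.001

Power = Φ(z_β) = Φ(1.001) ≈ 0.842

Effect size d = 0.25 is small by Cohen's convention (0.2/0.5/0.8).

Threshold: power ≥ 0.80 is conventionally adequate.
Power ≈ 0.84 → the study is adequately powered (power ≥ 0.80).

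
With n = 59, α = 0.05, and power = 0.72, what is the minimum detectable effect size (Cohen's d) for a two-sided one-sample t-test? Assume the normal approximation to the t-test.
d ≈ 0.33

Minimum detectable effect (one-sample t-test, normal approximation):
d = (z_{α/2} + z_β) / √n
d = (1.960 + 0.583) / √59
d = 2.543 / 7.681
d ≈ 0.33

By Cohen's convention (0.2 small / 0.5 medium / 0.8 large): small effect.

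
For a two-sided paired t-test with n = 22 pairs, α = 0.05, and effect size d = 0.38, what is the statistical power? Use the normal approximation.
Power ≈ 0.43

Power calculation (paired t-test, normal approximation):
z_β = d · √n - z_{α/2}
z_β = 0.38 · √22 - 1.960
z_β = 0.38 · 4.690 - 1.960
z_β = -0.178

Power = Φ(z_β) = Φ(-0.178) ≈ 0.430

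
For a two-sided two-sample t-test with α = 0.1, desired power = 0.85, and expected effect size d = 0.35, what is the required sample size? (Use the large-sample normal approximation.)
n = 118 per group

Sample size formula (two-sample t-test, normal approximation):
n = 2 · ((z_{α/2} + z_β) / d)²

z_{α/2} = 1.645 (for α = 0.1, two-sided)
z_β = 1.036 (for power = 0.85)
d = 0.35

n = 2 · ((1.645 + 1.036) / 0.35)²
n = 2 · (7.660)²
n ≈ 117.35
Round up to the next whole number: n = 118 per group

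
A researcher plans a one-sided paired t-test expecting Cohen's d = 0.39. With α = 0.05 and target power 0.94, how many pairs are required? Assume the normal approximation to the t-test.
n = 68 pairs

Sample size formula (paired t-test, normal approximation):
n = ((z_α + z_β) / d)²

z_α = 1.645 (for α = 0.05, one-sided)
z_β = 1.555 (for power = 0.94)
d = 0.39

n = ((1.645 + 1.555) / 0.39)²
n = (8.205)²
n ≈ 67.32
Round up to the next whole number: n = 68 pairs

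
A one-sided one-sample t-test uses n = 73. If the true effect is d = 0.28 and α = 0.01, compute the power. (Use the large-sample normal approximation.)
Power ≈ 0.53

Power calculation (one-sample t-test, normal approximation):
z_β = d · √n - z_α
z_β = 0.28 · √73 - 2.326
z_β = 0.28 · 8.544 - 2.326
z_β = 0.066

Power = Φ(z_β) = Φ(0.066) ≈ 0.526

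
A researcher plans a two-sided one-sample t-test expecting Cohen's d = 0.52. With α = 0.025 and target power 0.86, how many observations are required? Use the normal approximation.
n = 41

Sample size formula (one-sample t-test, normal approximation):
n = ((z_{α/2} + z_β) / d)²

z_{α/2} = 2.241 (for α = 0.025, two-sided)
z_β = 1.080 (for power = 0.86)
d = 0.52

n = ((2.241 + 1.080) / 0.52)²
n = (6.387)²
n ≈ 40.79
Round up to the next whole number: n = 41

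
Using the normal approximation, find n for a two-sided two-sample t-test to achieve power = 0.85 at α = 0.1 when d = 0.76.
n = 25 per group

Sample size formula (two-sample t-test, normal approximation):
n = 2 · ((z_{α/2} + z_β) / d)²

z_{α/2} = 1.645 (for α = 0.1, two-sided)
z_β = 1.036 (for power = 0.85)
d = 0.76

n = 2 · ((1.645 + 1.036) / 0.76)²
n = 2 · (3.528)²
n ≈ 24.89
Round up to the next whole number: n = 25 per group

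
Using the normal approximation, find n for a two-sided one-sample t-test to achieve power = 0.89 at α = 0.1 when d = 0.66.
n = 19

Sample size formula (one-sample t-test, normal approximation):
n = ((z_{α/2} + z_β) / d)²

z_{α/2} = 1.645 (for α = 0.1, two-sided)
z_β = 1.227 (for power = 0.89)
d = 0.66

n = ((1.645 + 1.227) / 0.66)²
n = (4.352)²
n ≈ 18.94
Round up to the next whole number: n = 19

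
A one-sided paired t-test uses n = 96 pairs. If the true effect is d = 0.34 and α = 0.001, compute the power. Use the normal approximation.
Power ≈ 0.60

Power calculation (paired t-test, normal approximation):
z_β = d · √n - z_α
z_β = 0.34 · √96 - 3.090
z_β = 0.34 · 9.798 - 3.090
z_β = 0.241

Power = Φ(z_β) = Φ(0.241) ≈ 0.595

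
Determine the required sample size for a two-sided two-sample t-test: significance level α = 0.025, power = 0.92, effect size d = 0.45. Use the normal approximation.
n = 132 per group

Sample size formula (two-sample t-test, normal approximation):
n = 2 · ((z_{α/2} + z_β) / d)²

z_{α/2} = 2.241 (for α = 0.025, two-sided)
z_β = 1.405 (for power = 0.92)
d = 0.45

n = 2 · ((2.241 + 1.405) / 0.45)²
n = 2 · (8.102)²
n ≈ 131.28
Round up to the next whole number: n = 132 per group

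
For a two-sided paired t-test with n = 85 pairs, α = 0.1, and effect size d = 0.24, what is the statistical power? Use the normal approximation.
Power ≈ 0.71

Power calculation (paired t-test, normal approximation):
z_β = d · √n - z_{α/2}
z_β = 0.24 · √85 - 1.645
z_β = 0.24 · 9.220 - 1.645
z_β = 0.568

Power = Φ(z_β) = Φ(0.568) ≈ 0.715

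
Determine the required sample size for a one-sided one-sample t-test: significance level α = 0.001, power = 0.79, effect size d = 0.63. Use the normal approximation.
n = 39

Sample size formula (one-sample t-test, normal approximation):
n = ((z_α + z_β) / d)²

z_α = 3.090 (for α = 0.001, one-sided)
z_β = 0.806 (for power = 0.79)
d = 0.63

n = ((3.090 + 0.806) / 0.63)²
n = (6.184)²
n ≈ 38.24
Round up to the next whole number: n = 39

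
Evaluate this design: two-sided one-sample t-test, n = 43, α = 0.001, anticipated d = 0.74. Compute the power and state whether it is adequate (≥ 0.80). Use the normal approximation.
Power ≈ 0.94; the study is adequately powered (power ≥ 0.80)

Power calculation (one-sample t-test, normal approximation):
z_β = d · √n - z_{α/2}
z_β = 0.74 · √43 - 3.291
z_β = 0.74 · 6.557 - 3.291
z_β = 1.562

Power = Φ(z_β) = Φ(1.562) ≈ 0.941

Effect size d = 0.74 is medium by Cohen's convention (0.2/0.5/0.8).

Threshold: power ≥ 0.80 is conventionally adequate.
Power ≈ 0.94 → the study is adequately powered (power ≥ 0.80).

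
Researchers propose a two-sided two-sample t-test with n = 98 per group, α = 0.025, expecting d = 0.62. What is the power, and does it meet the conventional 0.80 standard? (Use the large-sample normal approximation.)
Power ≈ 0.98; the study is adequately powered (power ≥ 0.80)

Power calculation (two-sample t-test, normal approximation):
z_β = d · √(n/2) - z_{α/2}
z_β = 0.62 · √(98/2) - 2.241
z_β = 0.62 · 7.000 - 2.241
z_β = 2.099

Power = Φ(z_β) = Φ(2.099) ≈ 0.982

Effect size d = 0.62 is medium by Cohen's convention (0.2/0.5/0.8).

Threshold: power ≥ 0.80 is conventionally adequate.
Power ≈ 0.98 → the study is adequately powered (power ≥ 0.80).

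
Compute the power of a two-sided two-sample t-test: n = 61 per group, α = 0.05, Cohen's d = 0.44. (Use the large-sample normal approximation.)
Power ≈ 0.68

Power calculation (two-sample t-test, normal approximation):
z_β = d · √(n/2) - z_{α/2}
z_β = 0.44 · √(61/2) - 1.960
z_β = 0.44 · 5.523 - 1.960
z_β = 0.470

Power = Φ(z_β) = Φ(0.470) ≈ 0.681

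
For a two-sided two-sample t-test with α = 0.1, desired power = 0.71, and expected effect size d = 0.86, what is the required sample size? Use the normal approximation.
n = 14 per group

Sample size formula (two-sample t-test, normal approximation):
n = 2 · ((z_{α/2} + z_β) / d)²

z_{α/2} = 1.645 (for α = 0.1, two-sided)
z_β = 0.553 (for power = 0.71)
d = 0.86

n = 2 · ((1.645 + 0.553) / 0.86)²
n = 2 · (2.556)²
n ≈ 13.07
Round up to the next whole number: n = 14 per group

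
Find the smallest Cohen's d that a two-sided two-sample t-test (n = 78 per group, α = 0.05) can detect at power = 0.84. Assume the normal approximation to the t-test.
d ≈ 0.47

Minimum detectable effect (two-sample t-test, normal approximation):
d = (z_{α/2} + z_β) / √(n/2)
d = (1.960 + 0.994) / √(78/2)
d = 2.954 / 6.245
d ≈ 0.47

By Cohen's convention (0.2 small / 0.5 medium / 0.8 large): small effect.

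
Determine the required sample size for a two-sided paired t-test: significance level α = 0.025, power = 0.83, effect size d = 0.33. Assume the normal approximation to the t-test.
n = 94 pairs

Sample size formula (paired t-test, normal approximation):
n = ((z_{α/2} + z_β) / d)²

z_{α/2} = 2.241 (for α = 0.025, two-sided)
z_β = 0.954 (for power = 0.83)
d = 0.33

n = ((2.241 + 0.954) / 0.33)²
n = (9.682)²
n ≈ 93.74
Round up to the next whole number: n = 94 pairs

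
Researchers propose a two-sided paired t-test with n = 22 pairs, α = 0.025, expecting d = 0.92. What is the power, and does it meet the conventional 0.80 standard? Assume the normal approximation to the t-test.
Power ≈ 0.98; the study is adequately powered (power ≥ 0.80)

Power calculation (paired t-test, normal approximation):
z_β = d · √n - z_{α/2}
z_β = 0.92 · √22 - 2.241
z_β = 0.92 · 4.690 - 2.241
z_β = 2.074

Power = Φ(z_β) = Φ(2.074) ≈ 0.981

Effect size d = 0.92 is large by Cohen's convention (0.2/0.5/0.8).

Threshold: power ≥ 0.80 is conventionally adequate.
Power ≈ 0.98 → the study is adequately powered (power ≥ 0.80).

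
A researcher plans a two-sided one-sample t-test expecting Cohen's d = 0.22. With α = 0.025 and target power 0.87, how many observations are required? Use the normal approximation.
n = 235

Sample size formula (one-sample t-test, normal approximation):
n = ((z_{α/2} + z_β) / d)²

z_{α/2} = 2.241 (for α = 0.025, two-sided)
z_β = 1.126 (for power = 0.87)
d = 0.22

n = ((2.241 + 1.126) / 0.22)²
n = (15.305)²
n ≈ 234.24
Round up to the next whole number: n = 235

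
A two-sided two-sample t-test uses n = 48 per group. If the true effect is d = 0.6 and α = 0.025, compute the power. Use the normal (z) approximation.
Power ≈ 0.76

Power calculation (two-sample t-test, normal approximation):
z_β = d · √(n/2) - z_{α/2}
z_β = 0.6 · √(48/2) - 2.241
z_β = 0.6 · 4.899 - 2.241
z_β = 0.698

Power = Φ(z_β) = Φ(0.698) ≈ 0.757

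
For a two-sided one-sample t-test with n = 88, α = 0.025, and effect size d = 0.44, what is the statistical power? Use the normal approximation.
Power ≈ 0.97

Power calculation (one-sample t-test, normal approximation):
z_β = d · √n - z_{α/2}
z_β = 0.44 · √88 - 2.241
z_β = 0.44 · 9.381 - 2.241
z_β = 1.886

Power = Φ(z_β) = Φ(1.886) ≈ 0.970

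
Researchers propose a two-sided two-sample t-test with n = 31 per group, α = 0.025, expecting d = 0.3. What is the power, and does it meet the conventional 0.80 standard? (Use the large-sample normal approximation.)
Power ≈ 0.14; the study is underpowered (power < 0.80)

Power calculation (two-sample t-test, normal approximation):
z_β = d · √(n/2) - z_{α/2}
z_β = 0.3 · √(31/2) - 2.241
z_β = 0.3 · 3.937 - 2.241
z_β = -1.060

Power = Φ(z_β) = Φ(-1.060) ≈ 0.145

Effect size d = 0.3 is small by Cohen's convention (0.2/0.5/0.8).

Threshold: power ≥ 0.80 is conventionally adequate.
Power ≈ 0.14 → the study is underpowered (power < 0.80).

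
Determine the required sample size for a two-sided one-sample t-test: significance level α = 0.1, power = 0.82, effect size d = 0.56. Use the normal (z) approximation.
n = 21

Sample size formula (one-sample t-test, normal approximation):
n = ((z_{α/2} + z_β) / d)²

z_{α/2} = 1.645 (for α = 0.1, two-sided)
z_β = 0.915 (for power = 0.82)
d = 0.56

n = ((1.645 + 0.915) / 0.56)²
n = (4.571)²
n ≈ 20.89
Round up to the next whole number: n = 21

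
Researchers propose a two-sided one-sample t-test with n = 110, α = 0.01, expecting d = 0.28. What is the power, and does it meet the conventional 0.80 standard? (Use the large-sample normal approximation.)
Power ≈ 0.64; the study is underpowered (power < 0.80)

Power calculation (one-sample t-test, normal approximation):
z_β = d · √n - z_{α/2}
z_β = 0.28 · √110 - 2.576
z_β = 0.28 · 10.488 - 2.576
z_β = 0.361

Power = Φ(z_β) = Φ(0.361) ≈ 0.641

Effect size d = 0.28 is small by Cohen's convention (0.2/0.5/0.8).

Threshold: power ≥ 0.80 is conventionally adequate.
Power ≈ 0.64 → the study is underpowered (power < 0.80).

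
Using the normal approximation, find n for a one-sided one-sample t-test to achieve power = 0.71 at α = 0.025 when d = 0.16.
n = 247

Sample size formula (one-sample t-test, normal approximation):
n = ((z_α + z_β) / d)²

z_α = 1.960 (for α = 0.025, one-sided)
z_β = 0.553 (for power = 0.71)
d = 0.16

n = ((1.960 + 0.553) / 0.16)²
n = (15.706)²
n ≈ 246.68
Round up to the next whole number: n = 247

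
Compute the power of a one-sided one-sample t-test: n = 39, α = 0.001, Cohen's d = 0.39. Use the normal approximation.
Power ≈ 0.26

Power calculation (one-sample t-test, normal approximation):
z_β = d · √n - z_α
z_β = 0.39 · √39 - 3.090
z_β = 0.39 · 6.245 - 3.090
z_β = -0.655

Power = Φ(z_β) = Φ(-0.655) ≈ 0.256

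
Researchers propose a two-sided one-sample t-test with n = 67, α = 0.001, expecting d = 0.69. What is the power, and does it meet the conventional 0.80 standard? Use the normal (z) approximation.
Power ≈ 0.99; the study is adequately powered (power ≥ 0.80)

Power calculation (one-sample t-test, normal approximation):
z_β = d · √n - z_{α/2}
z_β = 0.69 · √67 - 3.291
z_β = 0.69 · 8.185 - 3.291
z_β = 2.357

Power = Φ(z_β) = Φ(2.357) ≈ 0.991

Effect size d = 0.69 is medium by Cohen's convention (0.2/0.5/0.8).

Threshold: power ≥ 0.80 is conventionally adequate.
Power ≈ 0.99 → the study is adequately powered (power ≥ 0.80).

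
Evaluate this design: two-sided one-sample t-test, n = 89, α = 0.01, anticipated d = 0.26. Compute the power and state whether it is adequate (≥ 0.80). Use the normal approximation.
Power ≈ 0.45; the study is underpowered (power < 0.80)

Power calculation (one-sample t-test, normal approximation):
z_β = d · √n - z_{α/2}
z_β = 0.26 · √89 - 2.576
z_β = 0.26 · 9.434 - 2.576
z_β = -0.123

Power = Φ(z_β) = Φ(-0.123) ≈ 0.451

Effect size d = 0.26 is small by Cohen's convention (0.2/0.5/0.8).

Threshold: power ≥ 0.80 is conventionally adequate.
Power ≈ 0.45 → the study is underpowered (power < 0.80).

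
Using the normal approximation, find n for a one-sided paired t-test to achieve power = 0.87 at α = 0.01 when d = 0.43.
n = 65 pairs

Sample size formula (paired t-test, normal approximation):
n = ((z_α + z_β) / d)²

z_α = 2.326 (for α = 0.01, one-sided)
z_β = 1.126 (for power = 0.87)
d = 0.43

n = ((2.326 + 1.126) / 0.43)²
n = (8.028)²
n ≈ 64.45
Round up to the next whole number: n = 65 pairs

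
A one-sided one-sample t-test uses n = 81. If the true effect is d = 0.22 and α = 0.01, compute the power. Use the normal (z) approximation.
Power ≈ 0.36

Power calculation (one-sample t-test, normal approximation):
z_β = d · √n - z_α
z_β = 0.22 · √81 - 2.326
z_β = 0.22 · 9.000 - 2.326
z_β = -0.346

Power = Φ(z_β) = Φ(-0.346) ≈ 0.365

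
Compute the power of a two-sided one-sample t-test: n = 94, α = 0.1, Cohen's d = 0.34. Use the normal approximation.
Power ≈ 0.95

Power calculation (one-sample t-test, normal approximation):
z_β = d · √n - z_{α/2}
z_β = 0.34 · √94 - 1.645
z_β = 0.34 · 9.695 - 1.645
z_β = 1.652

Power = Φ(z_β) = Φ(1.652) ≈ 0.951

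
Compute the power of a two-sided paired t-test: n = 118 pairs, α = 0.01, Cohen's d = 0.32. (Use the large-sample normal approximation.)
Power ≈ 0.82

Power calculation (paired t-test, normal approximation):
z_β = d · √n - z_{α/2}
z_β = 0.32 · √118 - 2.576
z_β = 0.32 · 10.863 - 2.576
z_β = 0.900

Power = Φ(z_β) = Φ(0.900) ≈ 0.816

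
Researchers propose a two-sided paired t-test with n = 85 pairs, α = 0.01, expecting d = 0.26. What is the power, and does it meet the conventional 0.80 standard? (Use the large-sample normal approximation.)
Power ≈ 0.43; the study is underpowered (power < 0.80)

Power calculation (paired t-test, normal approximation):
z_β = d · √n - z_{α/2}
z_β = 0.26 · √85 - 2.576
z_β = 0.26 · 9.220 - 2.576
z_β = -0.179

Power = Φ(z_β) = Φ(-0.179) ≈ 0.429

Effect size d = 0.26 is small by Cohen's convention (0.2/0.5/0.8).

Threshold: power ≥ 0.80 is conventionally adequate.
Power ≈ 0.43 → the study is underpowered (power < 0.80).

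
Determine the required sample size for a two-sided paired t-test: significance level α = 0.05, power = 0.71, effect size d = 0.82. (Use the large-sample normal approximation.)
n = 10 pairs

Sample size formula (paired t-test, normal approximation):
n = ((z_{α/2} + z_β) / d)²

z_{α/2} = 1.960 (for α = 0.05, two-sided)
z_β = 0.553 (for power = 0.71)
d = 0.82

n = ((1.960 + 0.553) / 0.82)²
n = (3.065)²
n ≈ 9.39
Round up to the next whole number: n = 10 pairs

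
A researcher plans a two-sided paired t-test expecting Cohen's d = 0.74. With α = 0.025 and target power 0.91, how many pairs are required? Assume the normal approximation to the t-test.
n = 24 pairs

Sample size formula (paired t-test, normal approximation):
n = ((z_{α/2} + z_β) / d)²

z_{α/2} = 2.241 (for α = 0.025, two-sided)
z_β = 1.341 (for power = 0.91)
d = 0.74

n = ((2.241 + 1.341) / 0.74)²
n = (4.841)²
n ≈ 23.44
Round up to the next whole number: n = 24 pairs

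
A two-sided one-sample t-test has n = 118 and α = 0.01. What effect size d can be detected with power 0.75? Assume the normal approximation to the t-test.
d ≈ 0.30

Minimum detectable effect (one-sample t-test, normal approximation):
d = (z_{α/2} + z_β) / √n
d = (2.576 + 0.674) / √118
d = 3.250 / 10.863
d ≈ 0.30

By Cohen's convention (0.2 small / 0.5 medium / 0.8 large): small effect.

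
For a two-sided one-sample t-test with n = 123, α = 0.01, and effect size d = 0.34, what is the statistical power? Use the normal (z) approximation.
Power ≈ 0.88

Power calculation (one-sample t-test, normal approximation):
z_β = d · √n - z_{α/2}
z_β = 0.34 · √123 - 2.576
z_β = 0.34 · 11.091 - 2.576
z_β = 1.195

Power = Φ(z_β) = Φ(1.195) ≈ 0.884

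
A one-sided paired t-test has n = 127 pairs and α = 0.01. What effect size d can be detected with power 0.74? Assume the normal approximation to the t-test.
d ≈ 0.26

Minimum detectable effect (paired t-test, normal approximation):
d = (z_α + z_β) / √n
d = (2.326 + 0.643) / √127
d = 2.970 / 11.269
d ≈ 0.26

By Cohen's convention (0.2 small / 0.5 medium / 0.8 large): small effect.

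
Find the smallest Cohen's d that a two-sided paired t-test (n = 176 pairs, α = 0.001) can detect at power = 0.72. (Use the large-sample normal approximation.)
d ≈ 0.29

Minimum detectable effect (paired t-test, normal approximation):
d = (z_{α/2} + z_β) / √n
d = (3.291 + 0.583) / √176
d = 3.873 / 13.266
d ≈ 0.29

By Cohen's convention (0.2 small / 0.5 medium / 0.8 large): small effect.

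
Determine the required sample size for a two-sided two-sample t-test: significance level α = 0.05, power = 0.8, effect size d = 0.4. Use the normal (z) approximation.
n = 99 per group

Sample size formula (two-sample t-test, normal approximation):
n = 2 · ((z_{α/2} + z_β) / d)²

z_{α/2} = 1.960 (for α = 0.05, two-sided)
z_β = 0.842 (for power = 0.8)
d = 0.4

n = 2 · ((1.960 + 0.842) / 0.4)²
n = 2 · (7.005)²
n ≈ 98.14
Round up to the next whole number: n = 99 per group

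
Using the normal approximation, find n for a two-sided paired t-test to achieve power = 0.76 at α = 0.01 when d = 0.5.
n = 44 pairs

Sample size formula (paired t-test, normal approximation):
n = ((z_{α/2} + z_β) / d)²

z_{α/2} = 2.576 (for α = 0.01, two-sided)
z_β = 0.706 (for power = 0.76)
d = 0.5

n = ((2.576 + 0.706) / 0.5)²
n = (6.564)²
n ≈ 43.09
Round up to the next whole number: n = 44 pairs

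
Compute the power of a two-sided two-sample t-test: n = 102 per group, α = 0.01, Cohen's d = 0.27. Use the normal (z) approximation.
Power ≈ 0.26

Power calculation (two-sample t-test, normal approximation):
z_β = d · √(n/2) - z_{α/2}
z_β = 0.27 · √(102/2) - 2.576
z_β = 0.27 · 7.141 - 2.576
z_β = -0.648

Power = Φ(z_β) = Φ(-0.648) ≈ 0.259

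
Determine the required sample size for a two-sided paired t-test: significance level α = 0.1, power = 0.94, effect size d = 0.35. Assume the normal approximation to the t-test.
n = 84 pairs

Sample size formula (paired t-test, normal approximation):
n = ((z_{α/2} + z_β) / d)²

z_{α/2} = 1.645 (for α = 0.1, two-sided)
z_β = 1.555 (for power = 0.94)
d = 0.35

n = ((1.645 + 1.555) / 0.35)²
n = (9.143)²
n ≈ 83.59
Round up to the next whole number: n = 84 pairs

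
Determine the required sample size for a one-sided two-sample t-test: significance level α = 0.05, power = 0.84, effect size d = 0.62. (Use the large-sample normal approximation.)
n = 37 per group

Sample size formula (two-sample t-test, normal approximation):
n = 2 · ((z_α + z_β) / d)²

z_α = 1.645 (for α = 0.05, one-sided)
z_β = 0.994 (for power = 0.84)
d = 0.62

n = 2 · ((1.645 + 0.994) / 0.62)²
n = 2 · (4.256)²
n ≈ 36.23
Round up to the next whole number: n = 37 per group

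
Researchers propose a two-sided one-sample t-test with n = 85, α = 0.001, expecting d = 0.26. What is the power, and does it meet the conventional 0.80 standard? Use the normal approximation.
Power ≈ 0.19; the study is underpowered (power < 0.80)

Power calculation (one-sample t-test, normal approximation):
z_β = d · √n - z_{α/2}
z_β = 0.26 · √85 - 3.291
z_β = 0.26 · 9.220 - 3.291
z_β = -0.893

Power = Φ(z_β) = Φ(-0.893) ≈ 0.186

Effect size d = 0.26 is small by Cohen's convention (0.2/0.5/0.8).

Threshold: power ≥ 0.80 is conventionally adequate.
Power ≈ 0.19 → the study is underpowered (power < 0.80).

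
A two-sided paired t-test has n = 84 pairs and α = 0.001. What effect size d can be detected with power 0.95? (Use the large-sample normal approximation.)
d ≈ 0.54

Minimum detectable effect (paired t-test, normal approximation):
d = (z_{α/2} + z_β) / √n
d = (3.291 + 1.645) / √84
d = 4.935 / 9.165
d ≈ 0.54

By Cohen's convention (0.2 small / 0.5 medium / 0.8 large): medium effect.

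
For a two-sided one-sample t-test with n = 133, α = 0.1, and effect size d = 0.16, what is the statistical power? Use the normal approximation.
Power ≈ 0.58

Power calculation (one-sample t-test, normal approximation):
z_β = d · √n - z_{α/2}
z_β = 0.16 · √133 - 1.645
z_β = 0.16 · 11.533 - 1.645
z_β = 0.200

Power = Φ(z_β) = Φ(0.200) ≈ 0.579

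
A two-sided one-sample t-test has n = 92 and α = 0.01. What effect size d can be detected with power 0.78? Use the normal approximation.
d ≈ 0.35

Minimum detectable effect (one-sample t-test, normal approximation):
d = (z_{α/2} + z_β) / √n
d = (2.576 + 0.772) / √92
d = 3.348 / 9.592
d ≈ 0.35

By Cohen's convention (0.2 small / 0.5 medium / 0.8 large): small effect.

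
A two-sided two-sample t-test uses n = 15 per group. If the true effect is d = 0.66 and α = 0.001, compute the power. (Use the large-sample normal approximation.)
Power ≈ 0.07

Power calculation (two-sample t-test, normal approximation):
z_β = d · √(n/2) - z_{α/2}
z_β = 0.66 · √(15/2) - 3.291
z_β = 0.66 · 2.739 - 3.291
z_β = -1.483

Power = Φ(z_β) = Φ(-1.483) ≈ 0.069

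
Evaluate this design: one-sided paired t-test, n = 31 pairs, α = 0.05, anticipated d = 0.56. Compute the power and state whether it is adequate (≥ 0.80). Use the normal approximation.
Power ≈ 0.93; the study is adequately powered (power ≥ 0.80)

Power calculation (paired t-test, normal approximation):
z_β = d · √n - z_α
z_β = 0.56 · √31 - 1.645
z_β = 0.56 · 5.568 - 1.645
z_β = 1.473

Power = Φ(z_β) = Φ(1.473) ≈ 0.930

Effect size d = 0.56 is medium by Cohen's convention (0.2/0.5/0.8).

Threshold: power ≥ 0.80 is conventionally adequate.
Power ≈ 0.93 → the study is adequately powered (power ≥ 0.80).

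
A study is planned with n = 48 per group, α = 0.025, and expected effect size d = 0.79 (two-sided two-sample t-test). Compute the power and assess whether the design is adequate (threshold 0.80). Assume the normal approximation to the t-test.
Power ≈ 0.95; the study is adequately powered (power ≥ 0.80)

Power calculation (two-sample t-test, normal approximation):
z_β = d · √(n/2) - z_{α/2}
z_β = 0.79 · √(48/2) - 2.241
z_β = 0.79 · 4.899 - 2.241
z_β = 1.629

Power = Φ(z_β) = Φ(1.629) ≈ 0.948

Effect size d = 0.79 is medium by Cohen's convention (0.2/0.5/0.8).

Threshold: power ≥ 0.80 is conventionally adequate.
Power ≈ 0.95 → the study is adequately powered (power ≥ 0.80).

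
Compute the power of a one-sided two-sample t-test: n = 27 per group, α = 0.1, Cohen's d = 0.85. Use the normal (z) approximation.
Power ≈ 0.97

Power calculation (two-sample t-test, normal approximation):
z_β = d · √(n/2) - z_α
z_β = 0.85 · √(27/2) - 1.282
z_β = 0.85 · 3.674 - 1.282
z_β = 1.842

Power = Φ(z_β) = Φ(1.842) ≈ 0.967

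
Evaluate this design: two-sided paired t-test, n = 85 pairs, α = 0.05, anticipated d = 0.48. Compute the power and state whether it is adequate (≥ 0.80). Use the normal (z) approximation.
Power ≈ 0.99; the study is adequately powered (power ≥ 0.80)

Power calculation (paired t-test, normal approximation):
z_β = d · √n - z_{α/2}
z_β = 0.48 · √85 - 1.960
z_β = 0.48 · 9.220 - 1.960
z_β = 2.465

Power = Φ(z_β) = Φ(2.465) ≈ 0.993

Effect size d = 0.48 is small by Cohen's convention (0.2/0.5/0.8).

Threshold: power ≥ 0.80 is conventionally adequate.
Power ≈ 0.99 → the study is adequately powered (power ≥ 0.80).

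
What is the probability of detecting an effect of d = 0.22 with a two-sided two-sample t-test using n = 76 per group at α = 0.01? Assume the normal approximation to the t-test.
Power ≈ 0.11

Power calculation (two-sample t-test, normal approximation):
z_β = d · √(n/2) - z_{α/2}
z_β = 0.22 · √(76/2) - 2.576
z_β = 0.22 · 6.164 - 2.576
z_β = -1.220

Power = Φ(z_β) = Φ(-1.220) ≈ 0.111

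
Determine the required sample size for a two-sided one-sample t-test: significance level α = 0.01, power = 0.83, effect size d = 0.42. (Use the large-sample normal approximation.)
n = 71

Sample size formula (one-sample t-test, normal approximation):
n = ((z_{α/2} + z_β) / d)²

z_{α/2} = 2.576 (for α = 0.01, two-sided)
z_β = 0.954 (for power = 0.83)
d = 0.42

n = ((2.576 + 0.954) / 0.42)²
n = (8.405)²
n ≈ 70.64
Round up to the next whole number: n = 71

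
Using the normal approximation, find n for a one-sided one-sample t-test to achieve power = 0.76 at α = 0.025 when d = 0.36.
n = 55

Sample size formula (one-sample t-test, normal approximation):
n = ((z_α + z_β) / d)²

z_α = 1.960 (for α = 0.025, one-sided)
z_β = 0.706 (for power = 0.76)
d = 0.36

n = ((1.960 + 0.706) / 0.36)²
n = (7.406)²
n ≈ 54.85
Round up to the next whole number: n = 55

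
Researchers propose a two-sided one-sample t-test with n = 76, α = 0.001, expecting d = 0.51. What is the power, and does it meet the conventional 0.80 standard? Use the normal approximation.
Power ≈ 0.88; the study is adequately powered (power ≥ 0.80)

Power calculation (one-sample t-test, normal approximation):
z_β = d · √n - z_{α/2}
z_β = 0.51 · √76 - 3.291
z_β = 0.51 · 8.718 - 3.291
z_β = 1.156

Power = Φ(z_β) = Φ(1.156) ≈ 0.876

Effect size d = 0.51 is medium by Cohen's convention (0.2/0.5/0.8).

Threshold: power ≥ 0.80 is conventionally adequate.
Power ≈ 0.88 → the study is adequately powered (power ≥ 0.80).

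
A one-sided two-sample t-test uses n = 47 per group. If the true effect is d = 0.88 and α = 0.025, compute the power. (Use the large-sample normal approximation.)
Power ≈ 0.99

Power calculation (two-sample t-test, normal approximation):
z_β = d · √(n/2) - z_α
z_β = 0.88 · √(47/2) - 1.960
z_β = 0.88 · 4.848 - 1.960
z_β = 2.306

Power = Φ(z_β) = Φ(2.306) ≈ 0.989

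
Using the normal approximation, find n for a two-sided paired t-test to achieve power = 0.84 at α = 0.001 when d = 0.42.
n = 105 pairs

Sample size formula (paired t-test, normal approximation):
n = ((z_{α/2} + z_β) / d)²

z_{α/2} = 3.291 (for α = 0.001, two-sided)
z_β = 0.994 (for power = 0.84)
d = 0.42

n = ((3.291 + 0.994) / 0.42)²
n = (10.202)²
n ≈ 104.08
Round up to the next whole number: n = 105 pairs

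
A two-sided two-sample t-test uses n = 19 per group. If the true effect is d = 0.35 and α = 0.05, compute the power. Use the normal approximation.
Power ≈ 0.19

Power calculation (two-sample t-test, normal approximation):
z_β = d · √(n/2) - z_{α/2}
z_β = 0.35 · √(19/2) - 1.960
z_β = 0.35 · 3.082 - 1.960
z_β = -0.881

Power = Φ(z_β) = Φ(-0.881) ≈ 0.189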